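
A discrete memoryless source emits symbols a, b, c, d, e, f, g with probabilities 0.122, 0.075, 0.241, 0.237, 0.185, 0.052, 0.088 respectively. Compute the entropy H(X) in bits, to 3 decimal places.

2.618 bits

H = −Σ pᵢ log₂ pᵢ.
−0.122·log₂(0.122) = 0.3703
−0.075·log₂(0.075) = 0.2803
−0.241·log₂(0.241) = 0.4947
−0.237·log₂(0.237) = 0.4923
−0.185·log₂(0.185) = 0.4504
−0.052·log₂(0.052) = 0.2218
−0.088·log₂(0.088) = 0.3086
Sum ≈ 2.6183 → 2.618 bits.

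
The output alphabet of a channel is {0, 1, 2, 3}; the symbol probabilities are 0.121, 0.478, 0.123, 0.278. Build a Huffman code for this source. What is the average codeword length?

1.766 bits/symbol

Repeatedly combine the two least-probable nodes; the expected code length is the sum of the merged weights.
merge 121/1000 + 123/1000 → 61/250
merge 61/250 + 139/500 → 261/500
merge 239/500 + 261/500 → 1
L = 61/250 + 261/500 + 1 = 883/500 = 1.766 bits/symbol.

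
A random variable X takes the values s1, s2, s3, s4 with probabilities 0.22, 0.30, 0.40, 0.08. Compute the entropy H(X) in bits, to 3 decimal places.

H = −Σ pᵢ log₂ pᵢ.
−0.22·log₂(0.22) = 0.4806
−0.30·log₂(0.30) = 0.5211
−0.40·log₂(0.40) = 0.5288
−0.08·log₂(0.08) = 0.2915
Sum ≈ 1.8219 → 1.822 bits.

1.822 bits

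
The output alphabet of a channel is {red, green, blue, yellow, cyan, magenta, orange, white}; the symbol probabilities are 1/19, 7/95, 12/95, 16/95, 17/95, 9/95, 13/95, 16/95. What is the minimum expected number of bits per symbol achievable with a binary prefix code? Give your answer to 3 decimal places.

Repeatedly combine the two least-probable nodes; the expected code length is the sum of the merged weights.
merge 1/19 + 7/95 → 12/95
merge 9/95 + 12/95 → 21/95
merge 12/95 + 13/95 → 5/19
merge 16/95 + 16/95 → 32/95
merge 17/95 + 21/95 → 2/5
merge 5/19 + 32/95 → 3/5
merge 2/5 + 3/5 → 1
L = 12/95 + 21/95 + 5/19 + 32/95 + 2/5 + 3/5 + 1 = 56/19 ≈ 2.947 bits/symbol.

2.947 bits/symbol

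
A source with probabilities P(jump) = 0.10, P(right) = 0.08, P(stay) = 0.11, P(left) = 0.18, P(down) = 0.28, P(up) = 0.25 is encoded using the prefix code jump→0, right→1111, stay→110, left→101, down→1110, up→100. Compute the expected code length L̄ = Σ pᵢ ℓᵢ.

3.16 bits/symbol

L̄ = Σ pᵢ·ℓᵢ = 0.10·1 + 0.08·4 + 0.11·3 + 0.18·3 + 0.28·4 + 0.25·3 = 3.16 bits/symbol.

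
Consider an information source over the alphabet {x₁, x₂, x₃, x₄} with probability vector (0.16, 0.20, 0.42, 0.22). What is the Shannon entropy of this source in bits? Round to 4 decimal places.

1.8936 bits

H = −Σ pᵢ log₂ pᵢ.
−0.16·log₂(0.16) = 0.4230
−0.20·log₂(0.20) = 0.4644
−0.42·log₂(0.42) = 0.5256
−0.22·log₂(0.22) = 0.4806
Sum ≈ 1.8936 → 1.8936 bits.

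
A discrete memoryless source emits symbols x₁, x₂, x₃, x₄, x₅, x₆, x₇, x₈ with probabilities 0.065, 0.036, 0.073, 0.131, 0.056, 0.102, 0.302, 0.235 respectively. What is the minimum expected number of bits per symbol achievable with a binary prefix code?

Repeatedly combine the two least-probable nodes; the expected code length is the sum of the merged weights.
merge 9/250 + 7/125 → 23/250
merge 13/200 + 73/1000 → 69/500
merge 23/250 + 51/500 → 97/500
merge 131/1000 + 69/500 → 269/1000
merge 97/500 + 47/200 → 429/1000
merge 269/1000 + 151/500 → 571/1000
merge 429/1000 + 571/1000 → 1
L = 23/250 + 69/500 + 97/500 + 269/1000 + 429/1000 + 571/1000 + 1 = 2693/1000 = 2.693 bits/symbol.

2.693 bits/symbol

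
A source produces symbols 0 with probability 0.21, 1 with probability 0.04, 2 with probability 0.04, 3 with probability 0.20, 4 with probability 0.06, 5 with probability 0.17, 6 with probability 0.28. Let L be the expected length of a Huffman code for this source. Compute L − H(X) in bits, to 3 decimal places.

Entropy H = −Σ p log₂ p ≈ 2.5011 bits.
Huffman merges: 1/25+1/25→2/25; 3/50+2/25→7/50; 7/50+17/100→31/100; 1/5+21/100→41/100; 7/25+31/100→59/100; 41/100+59/100→1. L = 253/100 ≈ 2.5300.
L − H = 2.5300 − 2.5011 = 0.029 bits.

0.029 bits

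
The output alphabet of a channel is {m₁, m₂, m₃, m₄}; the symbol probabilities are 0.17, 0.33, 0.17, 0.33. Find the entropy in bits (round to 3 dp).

1.925 bits

H = −Σ pᵢ log₂ pᵢ.
−0.17·log₂(0.17) = 0.4346
−0.33·log₂(0.33) = 0.5278
−0.17·log₂(0.17) = 0.4346
−0.33·log₂(0.33) = 0.5278
Sum ≈ 1.9248 → 1.925 bits.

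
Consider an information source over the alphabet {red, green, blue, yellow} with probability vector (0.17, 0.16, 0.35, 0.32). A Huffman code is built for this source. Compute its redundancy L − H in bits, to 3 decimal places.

Entropy H = −Σ p log₂ p ≈ 1.9137 bits.
Huffman merges: 4/25+17/100→33/100; 8/25+33/100→13/20; 7/20+13/20→1. L = 99/50 ≈ 1.9800.
L − H = 1.9800 − 1.9137 = 0.066 bits.

0.066 bits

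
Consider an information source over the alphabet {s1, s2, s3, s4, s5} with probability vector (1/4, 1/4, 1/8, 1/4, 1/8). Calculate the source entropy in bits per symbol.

2.25 bits

Each probability is a power of 1/2, so log₂(1/p) is an integer.
H = Σ p·log₂(1/p) = 1/4·2 + 1/4·2 + 1/8·3 + 1/4·2 + 1/8·3 = 2.25 bits.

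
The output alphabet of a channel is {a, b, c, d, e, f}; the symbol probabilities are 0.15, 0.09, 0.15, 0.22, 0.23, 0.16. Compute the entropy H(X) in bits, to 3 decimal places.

H = −Σ pᵢ log₂ pᵢ.
−0.15·log₂(0.15) = 0.4105
−0.09·log₂(0.09) = 0.3127
−0.15·log₂(0.15) = 0.4105
−0.22·log₂(0.22) = 0.4806
−0.23·log₂(0.23) = 0.4877
−0.16·log₂(0.16) = 0.4230
Sum ≈ 2.5250 → 2.525 bits.

2.525 bits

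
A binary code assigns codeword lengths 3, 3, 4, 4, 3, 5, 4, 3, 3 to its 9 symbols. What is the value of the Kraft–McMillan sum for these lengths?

With common denominator 2^5 = 32: Σ 2^(−ℓᵢ) = 4/32 + 4/32 + 2/32 + 2/32 + 4/32 + 1/32 + 2/32 + 4/32 + 4/32 = 27/32 = 0.84375.

0.84375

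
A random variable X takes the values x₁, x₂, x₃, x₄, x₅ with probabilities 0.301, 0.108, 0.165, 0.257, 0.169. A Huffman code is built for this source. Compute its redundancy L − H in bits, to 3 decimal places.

Entropy H = −Σ p log₂ p ≈ 2.2343 bits.
Huffman merges: 27/250+33/200→273/1000; 169/1000+257/1000→213/500; 273/1000+301/1000→287/500; 213/500+287/500→1. L = 2273/1000 ≈ 2.2730.
L − H = 2.2730 − 2.2343 = 0.039 bits.

0.039 bits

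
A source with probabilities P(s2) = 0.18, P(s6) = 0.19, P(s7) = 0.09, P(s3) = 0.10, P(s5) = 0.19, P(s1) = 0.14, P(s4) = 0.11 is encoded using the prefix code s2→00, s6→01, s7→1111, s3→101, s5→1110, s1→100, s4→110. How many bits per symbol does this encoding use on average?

2.91 bits/symbol

L̄ = Σ pᵢ·ℓᵢ = 0.18·2 + 0.19·2 + 0.09·4 + 0.10·3 + 0.19·4 + 0.14·3 + 0.11·3 = 2.91 bits/symbol.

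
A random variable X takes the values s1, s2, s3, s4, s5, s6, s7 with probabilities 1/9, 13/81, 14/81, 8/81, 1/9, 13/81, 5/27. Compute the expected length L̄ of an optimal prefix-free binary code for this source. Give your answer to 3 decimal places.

Repeatedly combine the two least-probable nodes; the expected code length is the sum of the merged weights.
merge 8/81 + 1/9 → 17/81
merge 1/9 + 13/81 → 22/81
merge 13/81 + 14/81 → 1/3
merge 5/27 + 17/81 → 32/81
merge 22/81 + 1/3 → 49/81
merge 32/81 + 49/81 → 1
L = 17/81 + 22/81 + 1/3 + 32/81 + 49/81 + 1 = 76/27 ≈ 2.815 bits/symbol.

2.815 bits/symbol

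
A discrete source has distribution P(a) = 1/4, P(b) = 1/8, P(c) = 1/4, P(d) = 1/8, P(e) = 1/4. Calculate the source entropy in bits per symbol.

2.25 bits

Each probability is a power of 1/2, so log₂(1/p) is an integer.
H = Σ p·log₂(1/p) = 1/4·2 + 1/8·3 + 1/4·2 + 1/8·3 + 1/4·2 = 2.25 bits.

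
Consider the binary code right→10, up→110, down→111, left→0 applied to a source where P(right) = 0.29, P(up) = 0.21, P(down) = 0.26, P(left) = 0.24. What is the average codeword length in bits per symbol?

2.23 bits/symbol

L̄ = Σ pᵢ·ℓᵢ = 0.29·2 + 0.21·3 + 0.26·3 + 0.24·1 = 2.23 bits/symbol.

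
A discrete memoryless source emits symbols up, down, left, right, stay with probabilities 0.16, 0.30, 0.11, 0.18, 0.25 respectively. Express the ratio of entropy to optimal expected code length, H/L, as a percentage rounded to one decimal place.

Entropy H = −Σ p log₂ p ≈ 2.2397 bits.
Huffman merges: 11/100+4/25→27/100; 9/50+1/4→43/100; 27/100+3/10→57/100; 43/100+57/100→1. L = 227/100 ≈ 2.2700.
Efficiency = H/L = 2.2397/2.2700 = 98.7%.

98.7%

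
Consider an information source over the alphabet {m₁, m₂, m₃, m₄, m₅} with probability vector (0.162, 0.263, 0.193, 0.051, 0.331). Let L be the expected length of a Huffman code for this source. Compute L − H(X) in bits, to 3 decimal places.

0.076 bits

Entropy H = −Σ p log₂ p ≈ 2.1372 bits.
Huffman merges: 51/1000+81/500→213/1000; 193/1000+213/1000→203/500; 263/1000+331/1000→297/500; 203/500+297/500→1. L = 2213/1000 ≈ 2.2130.
L − H = 2.2130 − 2.1372 = 0.076 bits.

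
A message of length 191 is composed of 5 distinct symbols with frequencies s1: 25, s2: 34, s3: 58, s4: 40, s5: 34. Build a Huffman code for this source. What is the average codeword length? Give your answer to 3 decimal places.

Probabilities are the counts divided by 191.
Repeatedly combine the two least-probable nodes; the expected code length is the sum of the merged weights.
merge 25/191 + 34/191 → 59/191
merge 34/191 + 40/191 → 74/191
merge 58/191 + 59/191 → 117/191
merge 74/191 + 117/191 → 1
L = 59/191 + 74/191 + 117/191 + 1 = 441/191 ≈ 2.309 bits/symbol.

2.309 bits/symbol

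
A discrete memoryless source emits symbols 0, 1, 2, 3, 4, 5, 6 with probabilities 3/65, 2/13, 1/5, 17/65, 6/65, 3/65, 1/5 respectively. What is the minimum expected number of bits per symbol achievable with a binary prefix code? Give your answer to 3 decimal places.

Repeatedly combine the two least-probable nodes; the expected code length is the sum of the merged weights.
merge 3/65 + 3/65 → 6/65
merge 6/65 + 6/65 → 12/65
merge 2/13 + 12/65 → 22/65
merge 1/5 + 1/5 → 2/5
merge 17/65 + 22/65 → 3/5
merge 2/5 + 3/5 → 1
L = 6/65 + 12/65 + 22/65 + 2/5 + 3/5 + 1 = 34/13 ≈ 2.615 bits/symbol.

2.615 bits/symbol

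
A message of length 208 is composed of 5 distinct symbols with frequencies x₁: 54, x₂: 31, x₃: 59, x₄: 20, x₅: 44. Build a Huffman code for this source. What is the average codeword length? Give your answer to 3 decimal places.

Probabilities are the counts divided by 208.
Repeatedly combine the two least-probable nodes; the expected code length is the sum of the merged weights.
merge 5/52 + 31/208 → 51/208
merge 11/52 + 51/208 → 95/208
merge 27/104 + 59/208 → 113/208
merge 95/208 + 113/208 → 1
L = 51/208 + 95/208 + 113/208 + 1 = 467/208 ≈ 2.245 bits/symbol.

2.245 bits/symbol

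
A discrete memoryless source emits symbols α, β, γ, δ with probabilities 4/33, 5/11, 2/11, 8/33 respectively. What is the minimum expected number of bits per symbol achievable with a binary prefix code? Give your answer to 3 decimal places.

Repeatedly combine the two least-probable nodes; the expected code length is the sum of the merged weights.
merge 4/33 + 2/11 → 10/33
merge 8/33 + 10/33 → 6/11
merge 5/11 + 6/11 → 1
L = 10/33 + 6/11 + 1 = 61/33 ≈ 1.848 bits/symbol.

1.848 bits/symbol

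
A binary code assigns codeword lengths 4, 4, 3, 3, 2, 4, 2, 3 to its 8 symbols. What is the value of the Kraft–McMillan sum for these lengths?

1.0625

With common denominator 2^4 = 16: Σ 2^(−ℓᵢ) = 1/16 + 1/16 + 2/16 + 2/16 + 4/16 + 1/16 + 4/16 + 2/16 = 17/16 = 1.0625.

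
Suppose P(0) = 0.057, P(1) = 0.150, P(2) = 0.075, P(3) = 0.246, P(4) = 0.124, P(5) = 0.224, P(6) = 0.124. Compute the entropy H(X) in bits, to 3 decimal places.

H = −Σ pᵢ log₂ pᵢ.
−0.057·log₂(0.057) = 0.2356
−0.150·log₂(0.150) = 0.4105
−0.075·log₂(0.075) = 0.2803
−0.246·log₂(0.246) = 0.4977
−0.124·log₂(0.124) = 0.3734
−0.224·log₂(0.224) = 0.4835
−0.124·log₂(0.124) = 0.3734
Sum ≈ 2.6545 → 2.654 bits.

2.654 bits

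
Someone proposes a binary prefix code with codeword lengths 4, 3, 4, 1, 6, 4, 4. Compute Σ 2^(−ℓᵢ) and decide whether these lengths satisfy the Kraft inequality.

With common denominator 2^6 = 64: Σ 2^(−ℓᵢ) = 4/64 + 8/64 + 4/64 + 32/64 + 1/64 + 4/64 + 4/64 = 57/64 = 0.890625.
Kraft's inequality requires Σ ≤ 1; here Σ = 0.890625 ≤ 1, so such a prefix code exists.

0.890625; yes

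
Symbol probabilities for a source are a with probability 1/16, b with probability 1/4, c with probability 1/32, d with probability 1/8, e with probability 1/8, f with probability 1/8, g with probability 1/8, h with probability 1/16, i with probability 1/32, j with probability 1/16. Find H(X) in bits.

Each probability is a power of 1/2, so log₂(1/p) is an integer.
H = Σ p·log₂(1/p) = 1/16·4 + 1/4·2 + 1/32·5 + 1/8·3 + 1/8·3 + 1/8·3 + 1/8·3 + 1/16·4 + 1/32·5 + 1/16·4 = 3.0625 bits.

3.0625 bits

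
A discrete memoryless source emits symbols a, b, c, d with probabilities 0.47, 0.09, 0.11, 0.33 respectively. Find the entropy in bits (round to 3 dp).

1.703 bits

H = −Σ pᵢ log₂ pᵢ.
−0.47·log₂(0.47) = 0.5120
−0.09·log₂(0.09) = 0.3127
−0.11·log₂(0.11) = 0.3503
−0.33·log₂(0.33) = 0.5278
Sum ≈ 1.7027 → 1.703 bits.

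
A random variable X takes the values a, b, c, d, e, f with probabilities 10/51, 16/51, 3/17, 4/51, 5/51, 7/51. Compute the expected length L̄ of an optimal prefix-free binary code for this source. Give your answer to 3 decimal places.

2.490 bits/symbol

Repeatedly combine the two least-probable nodes; the expected code length is the sum of the merged weights.
merge 4/51 + 5/51 → 3/17
merge 7/51 + 3/17 → 16/51
merge 3/17 + 10/51 → 19/51
merge 16/51 + 16/51 → 32/51
merge 19/51 + 32/51 → 1
L = 3/17 + 16/51 + 19/51 + 32/51 + 1 = 127/51 ≈ 2.490 bits/symbol.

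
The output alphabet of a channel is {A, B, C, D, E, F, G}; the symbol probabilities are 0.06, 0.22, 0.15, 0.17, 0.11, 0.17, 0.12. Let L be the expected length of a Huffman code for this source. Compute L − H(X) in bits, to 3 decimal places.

Entropy H = −Σ p log₂ p ≈ 2.7212 bits.
Huffman merges: 3/50+11/100→17/100; 3/25+3/20→27/100; 17/100+17/100→17/50; 17/100+11/50→39/100; 27/100+17/50→61/100; 39/100+61/100→1. L = 139/50 ≈ 2.7800.
L − H = 2.7800 − 2.7212 = 0.059 bits.

0.059 bits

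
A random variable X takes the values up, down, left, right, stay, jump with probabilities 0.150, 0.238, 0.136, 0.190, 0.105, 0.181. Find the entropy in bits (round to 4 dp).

H = −Σ pᵢ log₂ pᵢ.
−0.150·log₂(0.150) = 0.4105
−0.238·log₂(0.238) = 0.4929
−0.136·log₂(0.136) = 0.3915
−0.190·log₂(0.190) = 0.4552
−0.105·log₂(0.105) = 0.3414
−0.181·log₂(0.181) = 0.4463
Sum ≈ 2.5379 → 2.5379 bits.

2.5379 bits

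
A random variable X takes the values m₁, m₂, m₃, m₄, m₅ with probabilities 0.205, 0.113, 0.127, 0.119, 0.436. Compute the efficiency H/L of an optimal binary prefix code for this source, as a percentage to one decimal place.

98.2%

Entropy H = −Σ p log₂ p ≈ 2.0898 bits.
Huffman merges: 113/1000+119/1000→29/125; 127/1000+41/200→83/250; 29/125+83/250→141/250; 109/250+141/250→1. L = 266/125 ≈ 2.1280.
Efficiency = H/L = 2.0898/2.1280 = 98.2%.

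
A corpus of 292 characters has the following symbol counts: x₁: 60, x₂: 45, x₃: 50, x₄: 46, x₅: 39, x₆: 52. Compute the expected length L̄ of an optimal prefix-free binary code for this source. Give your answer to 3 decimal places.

Probabilities are the counts divided by 292.
Repeatedly combine the two least-probable nodes; the expected code length is the sum of the merged weights.
merge 39/292 + 45/292 → 21/73
merge 23/146 + 25/146 → 24/73
merge 13/73 + 15/73 → 28/73
merge 21/73 + 24/73 → 45/73
merge 28/73 + 45/73 → 1
L = 21/73 + 24/73 + 28/73 + 45/73 + 1 = 191/73 ≈ 2.616 bits/symbol.

2.616 bits/symbol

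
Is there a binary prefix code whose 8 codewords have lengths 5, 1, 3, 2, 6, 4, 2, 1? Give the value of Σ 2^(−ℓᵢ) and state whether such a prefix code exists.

With common denominator 2^6 = 64: Σ 2^(−ℓᵢ) = 2/64 + 32/64 + 8/64 + 16/64 + 1/64 + 4/64 + 16/64 + 32/64 = 111/64 = 1.734375.
Kraft's inequality requires Σ ≤ 1; here Σ = 1.734375 > 1, so no such prefix code exists.

1.734375; no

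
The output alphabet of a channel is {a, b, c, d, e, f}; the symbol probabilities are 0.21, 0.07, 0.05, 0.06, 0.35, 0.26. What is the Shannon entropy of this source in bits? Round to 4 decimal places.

H = −Σ pᵢ log₂ pᵢ.
−0.21·log₂(0.21) = 0.4728
−0.07·log₂(0.07) = 0.2686
−0.05·log₂(0.05) = 0.2161
−0.06·log₂(0.06) = 0.2435
−0.35·log₂(0.35) = 0.5301
−0.26·log₂(0.26) = 0.5053
Sum ≈ 2.2364 → 2.2364 bits.

2.2364 bits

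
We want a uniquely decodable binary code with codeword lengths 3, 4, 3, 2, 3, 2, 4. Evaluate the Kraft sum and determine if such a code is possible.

With common denominator 2^4 = 16: Σ 2^(−ℓᵢ) = 2/16 + 1/16 + 2/16 + 4/16 + 2/16 + 4/16 + 1/16 = 16/16 = 1.
Kraft's inequality requires Σ ≤ 1; here Σ = 1 ≤ 1, so such a prefix code exists.

1; yes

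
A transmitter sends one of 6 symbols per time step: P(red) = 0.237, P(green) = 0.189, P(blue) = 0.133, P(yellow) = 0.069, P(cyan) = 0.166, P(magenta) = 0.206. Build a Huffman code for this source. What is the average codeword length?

2.557 bits/symbol

Repeatedly combine the two least-probable nodes; the expected code length is the sum of the merged weights.
merge 69/1000 + 133/1000 → 101/500
merge 83/500 + 189/1000 → 71/200
merge 101/500 + 103/500 → 51/125
merge 237/1000 + 71/200 → 74/125
merge 51/125 + 74/125 → 1
L = 101/500 + 71/200 + 51/125 + 74/125 + 1 = 2557/1000 = 2.557 bits/symbol.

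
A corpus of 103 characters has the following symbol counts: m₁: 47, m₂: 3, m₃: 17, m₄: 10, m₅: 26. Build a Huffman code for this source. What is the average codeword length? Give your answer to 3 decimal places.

1.961 bits/symbol

Probabilities are the counts divided by 103.
Repeatedly combine the two least-probable nodes; the expected code length is the sum of the merged weights.
merge 3/103 + 10/103 → 13/103
merge 13/103 + 17/103 → 30/103
merge 26/103 + 30/103 → 56/103
merge 47/103 + 56/103 → 1
L = 13/103 + 30/103 + 56/103 + 1 = 202/103 ≈ 1.961 bits/symbol.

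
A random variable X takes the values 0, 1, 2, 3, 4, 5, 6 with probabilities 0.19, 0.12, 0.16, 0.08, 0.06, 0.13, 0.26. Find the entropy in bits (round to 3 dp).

H = −Σ pᵢ log₂ pᵢ.
−0.19·log₂(0.19) = 0.4552
−0.12·log₂(0.12) = 0.3671
−0.16·log₂(0.16) = 0.4230
−0.08·log₂(0.08) = 0.2915
−0.06·log₂(0.06) = 0.2435
−0.13·log₂(0.13) = 0.3826
−0.26·log₂(0.26) = 0.5053
Sum ≈ 2.6683 → 2.668 bits.

2.668 bits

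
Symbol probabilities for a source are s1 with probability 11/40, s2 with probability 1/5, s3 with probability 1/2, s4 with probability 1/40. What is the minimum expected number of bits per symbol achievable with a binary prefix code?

Repeatedly combine the two least-probable nodes; the expected code length is the sum of the merged weights.
merge 1/40 + 1/5 → 9/40
merge 9/40 + 11/40 → 1/2
merge 1/2 + 1/2 → 1
L = 9/40 + 1/2 + 1 = 69/40 = 1.725 bits/symbol.

1.725 bits/symbol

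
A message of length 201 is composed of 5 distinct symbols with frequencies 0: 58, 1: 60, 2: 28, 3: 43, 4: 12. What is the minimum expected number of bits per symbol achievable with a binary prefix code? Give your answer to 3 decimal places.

2.199 bits/symbol

Probabilities are the counts divided by 201.
Repeatedly combine the two least-probable nodes; the expected code length is the sum of the merged weights.
merge 4/67 + 28/201 → 40/201
merge 40/201 + 43/201 → 83/201
merge 58/201 + 20/67 → 118/201
merge 83/201 + 118/201 → 1
L = 40/201 + 83/201 + 118/201 + 1 = 442/201 ≈ 2.199 bits/symbol.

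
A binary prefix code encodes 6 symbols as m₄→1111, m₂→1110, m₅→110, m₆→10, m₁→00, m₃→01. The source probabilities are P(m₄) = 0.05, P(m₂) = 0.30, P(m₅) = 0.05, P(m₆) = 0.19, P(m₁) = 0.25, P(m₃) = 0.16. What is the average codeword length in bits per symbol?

2.75 bits/symbol

L̄ = Σ pᵢ·ℓᵢ = 0.05·4 + 0.30·4 + 0.05·3 + 0.19·2 + 0.25·2 + 0.16·2 = 2.75 bits/symbol.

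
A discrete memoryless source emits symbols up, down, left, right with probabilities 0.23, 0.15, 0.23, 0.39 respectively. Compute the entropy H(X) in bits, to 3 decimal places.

H = −Σ pᵢ log₂ pᵢ.
−0.23·log₂(0.23) = 0.4877
−0.15·log₂(0.15) = 0.4105
−0.23·log₂(0.23) = 0.4877
−0.39·log₂(0.39) = 0.5298
Sum ≈ 1.9157 → 1.916 bits.

1.916 bits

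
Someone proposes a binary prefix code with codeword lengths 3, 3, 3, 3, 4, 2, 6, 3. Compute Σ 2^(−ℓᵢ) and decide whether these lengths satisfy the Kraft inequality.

With common denominator 2^6 = 64: Σ 2^(−ℓᵢ) = 8/64 + 8/64 + 8/64 + 8/64 + 4/64 + 16/64 + 1/64 + 8/64 = 61/64 = 0.953125.
Kraft's inequality requires Σ ≤ 1; here Σ = 0.953125 ≤ 1, so such a prefix code exists.

0.953125; yes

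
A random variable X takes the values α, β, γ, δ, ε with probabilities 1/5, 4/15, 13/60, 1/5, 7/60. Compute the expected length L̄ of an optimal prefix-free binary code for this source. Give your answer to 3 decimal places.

Repeatedly combine the two least-probable nodes; the expected code length is the sum of the merged weights.
merge 7/60 + 1/5 → 19/60
merge 1/5 + 13/60 → 5/12
merge 4/15 + 19/60 → 7/12
merge 5/12 + 7/12 → 1
L = 19/60 + 5/12 + 7/12 + 1 = 139/60 ≈ 2.317 bits/symbol.

2.317 bits/symbol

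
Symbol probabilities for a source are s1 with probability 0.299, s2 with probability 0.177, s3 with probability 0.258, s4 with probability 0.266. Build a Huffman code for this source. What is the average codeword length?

2 bits/symbol

Repeatedly combine the two least-probable nodes; the expected code length is the sum of the merged weights.
merge 177/1000 + 129/500 → 87/200
merge 133/500 + 299/1000 → 113/200
merge 87/200 + 113/200 → 1
L = 87/200 + 113/200 + 1 = 2 bits/symbol.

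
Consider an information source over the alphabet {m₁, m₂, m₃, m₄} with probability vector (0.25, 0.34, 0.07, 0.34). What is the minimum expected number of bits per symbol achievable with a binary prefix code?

1.98 bits/symbol

Repeatedly combine the two least-probable nodes; the expected code length is the sum of the merged weights.
merge 7/100 + 1/4 → 8/25
merge 8/25 + 17/50 → 33/50
merge 17/50 + 33/50 → 1
L = 8/25 + 33/50 + 1 = 99/50 = 1.98 bits/symbol.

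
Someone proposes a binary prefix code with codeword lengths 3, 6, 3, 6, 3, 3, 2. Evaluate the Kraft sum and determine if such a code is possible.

With common denominator 2^6 = 64: Σ 2^(−ℓᵢ) = 8/64 + 1/64 + 8/64 + 1/64 + 8/64 + 8/64 + 16/64 = 50/64 = 0.78125.
Kraft's inequality requires Σ ≤ 1; here Σ = 0.78125 ≤ 1, so such a prefix code exists.

0.78125; yes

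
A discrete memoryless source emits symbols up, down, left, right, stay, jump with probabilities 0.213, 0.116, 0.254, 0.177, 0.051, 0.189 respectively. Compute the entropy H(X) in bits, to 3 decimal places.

H = −Σ pᵢ log₂ pᵢ.
−0.213·log₂(0.213) = 0.4752
−0.116·log₂(0.116) = 0.3605
−0.254·log₂(0.254) = 0.5022
−0.177·log₂(0.177) = 0.4422
−0.051·log₂(0.051) = 0.2190
−0.189·log₂(0.189) = 0.4543
Sum ≈ 2.4533 → 2.453 bits.

2.453 bits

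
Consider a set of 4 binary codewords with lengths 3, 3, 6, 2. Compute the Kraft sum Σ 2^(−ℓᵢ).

With common denominator 2^6 = 64: Σ 2^(−ℓᵢ) = 8/64 + 8/64 + 1/64 + 16/64 = 33/64 = 0.515625.

0.515625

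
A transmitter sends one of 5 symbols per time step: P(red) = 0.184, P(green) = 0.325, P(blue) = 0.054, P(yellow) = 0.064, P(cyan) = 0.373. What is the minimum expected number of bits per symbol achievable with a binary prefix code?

Repeatedly combine the two least-probable nodes; the expected code length is the sum of the merged weights.
merge 27/500 + 8/125 → 59/500
merge 59/500 + 23/125 → 151/500
merge 151/500 + 13/40 → 627/1000
merge 373/1000 + 627/1000 → 1
L = 59/500 + 151/500 + 627/1000 + 1 = 2047/1000 = 2.047 bits/symbol.

2.047 bits/symbol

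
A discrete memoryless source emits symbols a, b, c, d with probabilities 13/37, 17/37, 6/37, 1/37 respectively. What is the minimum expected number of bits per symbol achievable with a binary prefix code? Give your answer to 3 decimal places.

Repeatedly combine the two least-probable nodes; the expected code length is the sum of the merged weights.
merge 1/37 + 6/37 → 7/37
merge 7/37 + 13/37 → 20/37
merge 17/37 + 20/37 → 1
L = 7/37 + 20/37 + 1 = 64/37 ≈ 1.730 bits/symbol.

1.730 bits/symbol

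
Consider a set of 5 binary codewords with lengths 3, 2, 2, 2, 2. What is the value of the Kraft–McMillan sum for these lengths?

With common denominator 2^3 = 8: Σ 2^(−ℓᵢ) = 1/8 + 2/8 + 2/8 + 2/8 + 2/8 = 9/8 = 1.125.

1.125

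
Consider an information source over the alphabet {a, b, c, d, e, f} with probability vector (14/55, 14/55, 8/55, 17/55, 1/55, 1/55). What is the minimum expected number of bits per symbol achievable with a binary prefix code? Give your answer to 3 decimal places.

Repeatedly combine the two least-probable nodes; the expected code length is the sum of the merged weights.
merge 1/55 + 1/55 → 2/55
merge 2/55 + 8/55 → 2/11
merge 2/11 + 14/55 → 24/55
merge 14/55 + 17/55 → 31/55
merge 24/55 + 31/55 → 1
L = 2/55 + 2/11 + 24/55 + 31/55 + 1 = 122/55 ≈ 2.218 bits/symbol.

2.218 bits/symbol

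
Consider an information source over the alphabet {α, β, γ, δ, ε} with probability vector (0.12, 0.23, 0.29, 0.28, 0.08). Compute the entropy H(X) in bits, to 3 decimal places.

H = −Σ pᵢ log₂ pᵢ.
−0.12·log₂(0.12) = 0.3671
−0.23·log₂(0.23) = 0.4877
−0.29·log₂(0.29) = 0.5179
−0.28·log₂(0.28) = 0.5142
−0.08·log₂(0.08) = 0.2915
Sum ≈ 2.1784 → 2.178 bits.

2.178 bits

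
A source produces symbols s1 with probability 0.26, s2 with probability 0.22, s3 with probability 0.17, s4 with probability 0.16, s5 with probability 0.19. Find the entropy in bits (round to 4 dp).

H = −Σ pᵢ log₂ pᵢ.
−0.26·log₂(0.26) = 0.5053
−0.22·log₂(0.22) = 0.4806
−0.17·log₂(0.17) = 0.4346
−0.16·log₂(0.16) = 0.4230
−0.19·log₂(0.19) = 0.4552
Sum ≈ 2.2987 → 2.2987 bits.

2.2987 bits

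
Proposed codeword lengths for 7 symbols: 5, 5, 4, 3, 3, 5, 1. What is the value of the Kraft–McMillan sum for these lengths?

With common denominator 2^5 = 32: Σ 2^(−ℓᵢ) = 1/32 + 1/32 + 2/32 + 4/32 + 4/32 + 1/32 + 16/32 = 29/32 = 0.90625.

0.90625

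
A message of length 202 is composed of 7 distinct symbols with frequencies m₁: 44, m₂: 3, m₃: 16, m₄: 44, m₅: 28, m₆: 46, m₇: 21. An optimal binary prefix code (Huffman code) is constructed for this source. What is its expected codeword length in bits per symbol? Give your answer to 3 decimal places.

2.629 bits/symbol

Probabilities are the counts divided by 202.
Repeatedly combine the two least-probable nodes; the expected code length is the sum of the merged weights.
merge 3/202 + 8/101 → 19/202
merge 19/202 + 21/202 → 20/101
merge 14/101 + 20/101 → 34/101
merge 22/101 + 22/101 → 44/101
merge 23/101 + 34/101 → 57/101
merge 44/101 + 57/101 → 1
L = 19/202 + 20/101 + 34/101 + 44/101 + 57/101 + 1 = 531/202 ≈ 2.629 bits/symbol.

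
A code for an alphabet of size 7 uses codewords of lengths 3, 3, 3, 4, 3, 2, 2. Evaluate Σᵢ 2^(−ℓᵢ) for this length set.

With common denominator 2^4 = 16: Σ 2^(−ℓᵢ) = 2/16 + 2/16 + 2/16 + 1/16 + 2/16 + 4/16 + 4/16 = 17/16 = 1.0625.

1.0625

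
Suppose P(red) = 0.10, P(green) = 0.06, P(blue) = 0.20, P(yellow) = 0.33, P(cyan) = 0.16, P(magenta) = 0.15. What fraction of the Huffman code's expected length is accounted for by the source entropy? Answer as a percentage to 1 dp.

Entropy H = −Σ p log₂ p ≈ 2.4015 bits.
Huffman merges: 3/50+1/10→4/25; 3/20+4/25→31/100; 4/25+1/5→9/25; 31/100+33/100→16/25; 9/25+16/25→1. L = 247/100 ≈ 2.4700.
Efficiency = H/L = 2.4015/2.4700 = 97.2%.

97.2%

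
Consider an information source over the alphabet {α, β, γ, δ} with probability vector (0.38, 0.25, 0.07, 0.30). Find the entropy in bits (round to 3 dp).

H = −Σ pᵢ log₂ pᵢ.
−0.38·log₂(0.38) = 0.5305
−0.25·log₂(0.25) = 0.5000
−0.07·log₂(0.07) = 0.2686
−0.30·log₂(0.30) = 0.5211
Sum ≈ 1.8201 → 1.820 bits.

1.820 bits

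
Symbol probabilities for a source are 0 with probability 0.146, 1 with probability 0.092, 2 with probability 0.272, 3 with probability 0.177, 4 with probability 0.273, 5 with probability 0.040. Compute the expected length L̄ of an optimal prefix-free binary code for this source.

2.41 bits/symbol

Repeatedly combine the two least-probable nodes; the expected code length is the sum of the merged weights.
merge 1/25 + 23/250 → 33/250
merge 33/250 + 73/500 → 139/500
merge 177/1000 + 34/125 → 449/1000
merge 273/1000 + 139/500 → 551/1000
merge 449/1000 + 551/1000 → 1
L = 33/250 + 139/500 + 449/1000 + 551/1000 + 1 = 241/100 = 2.41 bits/symbol.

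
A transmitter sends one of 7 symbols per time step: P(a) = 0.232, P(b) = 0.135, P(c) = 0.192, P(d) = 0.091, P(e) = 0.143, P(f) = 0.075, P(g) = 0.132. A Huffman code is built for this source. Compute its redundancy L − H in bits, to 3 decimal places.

Entropy H = −Σ p log₂ p ≈ 2.7180 bits.
Huffman merges: 3/40+91/1000→83/500; 33/250+27/200→267/1000; 143/1000+83/500→309/1000; 24/125+29/125→53/125; 267/1000+309/1000→72/125; 53/125+72/125→1. L = 1371/500 ≈ 2.7420.
L − H = 2.7420 − 2.7180 = 0.024 bits.

0.024 bits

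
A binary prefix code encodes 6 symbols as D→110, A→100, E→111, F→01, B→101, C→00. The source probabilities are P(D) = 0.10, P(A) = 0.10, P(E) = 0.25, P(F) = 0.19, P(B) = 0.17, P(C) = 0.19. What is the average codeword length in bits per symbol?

L̄ = Σ pᵢ·ℓᵢ = 0.10·3 + 0.10·3 + 0.25·3 + 0.19·2 + 0.17·3 + 0.19·2 = 2.62 bits/symbol.

2.62 bits/symbol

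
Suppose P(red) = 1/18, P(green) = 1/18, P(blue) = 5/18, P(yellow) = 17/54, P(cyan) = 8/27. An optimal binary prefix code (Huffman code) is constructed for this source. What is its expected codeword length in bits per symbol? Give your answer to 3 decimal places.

Repeatedly combine the two least-probable nodes; the expected code length is the sum of the merged weights.
merge 1/18 + 1/18 → 1/9
merge 1/9 + 5/18 → 7/18
merge 8/27 + 17/54 → 11/18
merge 7/18 + 11/18 → 1
L = 1/9 + 7/18 + 11/18 + 1 = 19/9 ≈ 2.111 bits/symbol.

2.111 bits/symbol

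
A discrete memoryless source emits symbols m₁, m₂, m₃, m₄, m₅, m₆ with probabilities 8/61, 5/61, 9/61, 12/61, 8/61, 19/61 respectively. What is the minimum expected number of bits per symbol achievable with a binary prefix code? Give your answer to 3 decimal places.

2.492 bits/symbol

Repeatedly combine the two least-probable nodes; the expected code length is the sum of the merged weights.
merge 5/61 + 8/61 → 13/61
merge 8/61 + 9/61 → 17/61
merge 12/61 + 13/61 → 25/61
merge 17/61 + 19/61 → 36/61
merge 25/61 + 36/61 → 1
L = 13/61 + 17/61 + 25/61 + 36/61 + 1 = 152/61 ≈ 2.492 bits/symbol.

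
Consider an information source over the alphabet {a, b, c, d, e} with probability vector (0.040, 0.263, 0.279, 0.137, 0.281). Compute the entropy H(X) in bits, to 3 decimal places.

2.114 bits

H = −Σ pᵢ log₂ pᵢ.
−0.040·log₂(0.040) = 0.1858
−0.263·log₂(0.263) = 0.5068
−0.279·log₂(0.279) = 0.5138
−0.137·log₂(0.137) = 0.3929
−0.281·log₂(0.281) = 0.5146
Sum ≈ 2.1138 → 2.114 bits.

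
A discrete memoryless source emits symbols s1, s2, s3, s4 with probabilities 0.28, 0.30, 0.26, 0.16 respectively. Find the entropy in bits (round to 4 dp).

H = −Σ pᵢ log₂ pᵢ.
−0.28·log₂(0.28) = 0.5142
−0.30·log₂(0.30) = 0.5211
−0.26·log₂(0.26) = 0.5053
−0.16·log₂(0.16) = 0.4230
Sum ≈ 1.9636 → 1.9636 bits.

1.9636 bits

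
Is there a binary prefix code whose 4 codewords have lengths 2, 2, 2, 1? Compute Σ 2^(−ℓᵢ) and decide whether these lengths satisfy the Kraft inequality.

1.25; no

With common denominator 2^2 = 4: Σ 2^(−ℓᵢ) = 1/4 + 1/4 + 1/4 + 2/4 = 5/4 = 1.25.
Kraft's inequality requires Σ ≤ 1; here Σ = 1.25 > 1, so no such prefix code exists.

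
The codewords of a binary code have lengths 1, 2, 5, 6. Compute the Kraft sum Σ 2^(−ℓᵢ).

With common denominator 2^6 = 64: Σ 2^(−ℓᵢ) = 32/64 + 16/64 + 2/64 + 1/64 = 51/64 = 0.796875.

0.796875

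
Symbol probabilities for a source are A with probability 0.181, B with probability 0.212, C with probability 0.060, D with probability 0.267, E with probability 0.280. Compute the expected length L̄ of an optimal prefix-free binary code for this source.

2.241 bits/symbol

Repeatedly combine the two least-probable nodes; the expected code length is the sum of the merged weights.
merge 3/50 + 181/1000 → 241/1000
merge 53/250 + 241/1000 → 453/1000
merge 267/1000 + 7/25 → 547/1000
merge 453/1000 + 547/1000 → 1
L = 241/1000 + 453/1000 + 547/1000 + 1 = 2241/1000 = 2.241 bits/symbol.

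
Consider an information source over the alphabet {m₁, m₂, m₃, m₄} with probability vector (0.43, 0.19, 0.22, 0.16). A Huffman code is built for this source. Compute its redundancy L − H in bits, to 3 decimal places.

Entropy H = −Σ p log₂ p ≈ 1.8824 bits.
Huffman merges: 4/25+19/100→7/20; 11/50+7/20→57/100; 43/100+57/100→1. L = 48/25 ≈ 1.9200.
L − H = 1.9200 − 1.8824 = 0.038 bits.

0.038 bits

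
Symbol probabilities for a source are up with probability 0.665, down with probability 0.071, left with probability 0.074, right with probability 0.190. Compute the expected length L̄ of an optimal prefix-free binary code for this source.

Repeatedly combine the two least-probable nodes; the expected code length is the sum of the merged weights.
merge 71/1000 + 37/500 → 29/200
merge 29/200 + 19/100 → 67/200
merge 67/200 + 133/200 → 1
L = 29/200 + 67/200 + 1 = 37/25 = 1.48 bits/symbol.

1.48 bits/symbol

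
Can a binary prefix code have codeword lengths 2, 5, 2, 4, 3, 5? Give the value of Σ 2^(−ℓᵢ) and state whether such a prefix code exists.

With common denominator 2^5 = 32: Σ 2^(−ℓᵢ) = 8/32 + 1/32 + 8/32 + 2/32 + 4/32 + 1/32 = 24/32 = 0.75.
Kraft's inequality requires Σ ≤ 1; here Σ = 0.75 ≤ 1, so such a prefix code exists.

0.75; yes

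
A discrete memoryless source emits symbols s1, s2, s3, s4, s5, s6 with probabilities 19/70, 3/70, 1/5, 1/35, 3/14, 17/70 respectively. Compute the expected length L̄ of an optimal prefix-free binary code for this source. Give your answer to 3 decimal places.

2.343 bits/symbol

Repeatedly combine the two least-probable nodes; the expected code length is the sum of the merged weights.
merge 1/35 + 3/70 → 1/14
merge 1/14 + 1/5 → 19/70
merge 3/14 + 17/70 → 16/35
merge 19/70 + 19/70 → 19/35
merge 16/35 + 19/35 → 1
L = 1/14 + 19/70 + 16/35 + 19/35 + 1 = 82/35 ≈ 2.343 bits/symbol.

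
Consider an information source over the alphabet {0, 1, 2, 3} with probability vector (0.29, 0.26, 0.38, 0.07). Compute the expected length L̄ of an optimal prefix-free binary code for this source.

Repeatedly combine the two least-probable nodes; the expected code length is the sum of the merged weights.
merge 7/100 + 13/50 → 33/100
merge 29/100 + 33/100 → 31/50
merge 19/50 + 31/50 → 1
L = 33/100 + 31/50 + 1 = 39/20 = 1.95 bits/symbol.

1.95 bits/symbol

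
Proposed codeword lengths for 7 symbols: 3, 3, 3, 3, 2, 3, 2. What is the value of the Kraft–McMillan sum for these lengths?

1.125

With common denominator 2^3 = 8: Σ 2^(−ℓᵢ) = 1/8 + 1/8 + 1/8 + 1/8 + 2/8 + 1/8 + 2/8 = 9/8 = 1.125.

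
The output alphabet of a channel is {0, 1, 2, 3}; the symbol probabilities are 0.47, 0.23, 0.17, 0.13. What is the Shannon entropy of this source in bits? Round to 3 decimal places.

1.817 bits

H = −Σ pᵢ log₂ pᵢ.
−0.47·log₂(0.47) = 0.5120
−0.23·log₂(0.23) = 0.4877
−0.17·log₂(0.17) = 0.4346
−0.13·log₂(0.13) = 0.3826
Sum ≈ 1.8169 → 1.817 bits.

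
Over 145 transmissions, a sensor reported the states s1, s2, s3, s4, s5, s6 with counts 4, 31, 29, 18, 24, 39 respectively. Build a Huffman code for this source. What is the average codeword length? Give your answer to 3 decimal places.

2.469 bits/symbol

Probabilities are the counts divided by 145.
Repeatedly combine the two least-probable nodes; the expected code length is the sum of the merged weights.
merge 4/145 + 18/145 → 22/145
merge 22/145 + 24/145 → 46/145
merge 1/5 + 31/145 → 12/29
merge 39/145 + 46/145 → 17/29
merge 12/29 + 17/29 → 1
L = 22/145 + 46/145 + 12/29 + 17/29 + 1 = 358/145 ≈ 2.469 bits/symbol.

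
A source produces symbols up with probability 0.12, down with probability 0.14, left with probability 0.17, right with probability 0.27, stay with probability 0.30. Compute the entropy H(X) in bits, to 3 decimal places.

2.230 bits

H = −Σ pᵢ log₂ pᵢ.
−0.12·log₂(0.12) = 0.3671
−0.14·log₂(0.14) = 0.3971
−0.17·log₂(0.17) = 0.4346
−0.27·log₂(0.27) = 0.5100
−0.30·log₂(0.30) = 0.5211
Sum ≈ 2.2299 → 2.230 bits.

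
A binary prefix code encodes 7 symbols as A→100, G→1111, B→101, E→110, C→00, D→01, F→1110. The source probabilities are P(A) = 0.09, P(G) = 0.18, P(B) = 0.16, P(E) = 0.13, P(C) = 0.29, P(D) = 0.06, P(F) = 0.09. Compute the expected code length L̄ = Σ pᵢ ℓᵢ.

L̄ = Σ pᵢ·ℓᵢ = 0.09·3 + 0.18·4 + 0.16·3 + 0.13·3 + 0.29·2 + 0.06·2 + 0.09·4 = 2.92 bits/symbol.

2.92 bits/symbol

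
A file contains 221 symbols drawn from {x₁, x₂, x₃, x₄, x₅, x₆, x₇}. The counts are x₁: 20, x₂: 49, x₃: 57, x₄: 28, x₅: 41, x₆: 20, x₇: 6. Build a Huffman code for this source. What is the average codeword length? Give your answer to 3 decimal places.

2.638 bits/symbol

Probabilities are the counts divided by 221.
Repeatedly combine the two least-probable nodes; the expected code length is the sum of the merged weights.
merge 6/221 + 20/221 → 2/17
merge 20/221 + 2/17 → 46/221
merge 28/221 + 41/221 → 69/221
merge 46/221 + 49/221 → 95/221
merge 57/221 + 69/221 → 126/221
merge 95/221 + 126/221 → 1
L = 2/17 + 46/221 + 69/221 + 95/221 + 126/221 + 1 = 583/221 ≈ 2.638 bits/symbol.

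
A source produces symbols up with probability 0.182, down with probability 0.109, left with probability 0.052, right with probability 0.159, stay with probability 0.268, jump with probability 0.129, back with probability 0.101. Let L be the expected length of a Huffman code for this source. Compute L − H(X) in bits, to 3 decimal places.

Entropy H = −Σ p log₂ p ≈ 2.6638 bits.
Huffman merges: 13/250+101/1000→153/1000; 109/1000+129/1000→119/500; 153/1000+159/1000→39/125; 91/500+119/500→21/50; 67/250+39/125→29/50; 21/50+29/50→1. L = 2703/1000 ≈ 2.7030.
L − H = 2.7030 − 2.6638 = 0.039 bits.

0.039 bits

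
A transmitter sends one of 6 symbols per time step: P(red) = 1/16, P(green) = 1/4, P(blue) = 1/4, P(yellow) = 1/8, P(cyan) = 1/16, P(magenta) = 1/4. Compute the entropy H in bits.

Each probability is a power of 1/2, so log₂(1/p) is an integer.
H = Σ p·log₂(1/p) = 1/16·4 + 1/4·2 + 1/4·2 + 1/8·3 + 1/16·4 + 1/4·2 = 2.375 bits.

2.375 bits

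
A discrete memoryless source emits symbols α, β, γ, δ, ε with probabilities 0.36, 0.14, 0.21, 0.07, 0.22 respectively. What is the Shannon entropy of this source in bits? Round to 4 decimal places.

2.1497 bits

H = −Σ pᵢ log₂ pᵢ.
−0.36·log₂(0.36) = 0.5306
−0.14·log₂(0.14) = 0.3971
−0.21·log₂(0.21) = 0.4728
−0.07·log₂(0.07) = 0.2686
−0.22·log₂(0.22) = 0.4806
Sum ≈ 2.1497 → 2.1497 bits.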